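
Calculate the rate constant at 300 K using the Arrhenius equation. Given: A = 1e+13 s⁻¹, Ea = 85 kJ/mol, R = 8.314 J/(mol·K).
1.58e-02 s⁻¹

k = A·exp(-Ea/(R·T)) = 1e+13·exp(-85000/(8.314·300)) = 1e+13·exp(-34.0791) = 1e+13·1.5836e-15 = 1.58e-02 s⁻¹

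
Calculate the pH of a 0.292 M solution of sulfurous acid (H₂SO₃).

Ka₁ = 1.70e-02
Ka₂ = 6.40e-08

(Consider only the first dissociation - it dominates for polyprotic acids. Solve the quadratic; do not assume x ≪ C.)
pH = 1.20

x² + Ka₁·x − Ka₁·C = 0 with Ka₁ = 1.70e-02, C = 0.292.
x = (−Ka₁ + √(Ka₁² + 4·Ka₁·C))/2 = 6.2467e-02 M, so pH = 1.20.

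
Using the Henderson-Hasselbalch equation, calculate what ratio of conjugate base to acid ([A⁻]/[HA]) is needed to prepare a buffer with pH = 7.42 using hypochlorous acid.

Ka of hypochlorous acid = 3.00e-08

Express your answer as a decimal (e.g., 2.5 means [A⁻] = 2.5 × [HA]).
[A⁻]/[HA] = 0.789

pKa = −log(3.00e-08) = 7.5229. pH = pKa + log([A⁻]/[HA]). 7.42 = 7.5229 + log(ratio). log(ratio) = 7.42 − 7.5229 = -0.1029. ratio = 10^(-0.1029) = 0.789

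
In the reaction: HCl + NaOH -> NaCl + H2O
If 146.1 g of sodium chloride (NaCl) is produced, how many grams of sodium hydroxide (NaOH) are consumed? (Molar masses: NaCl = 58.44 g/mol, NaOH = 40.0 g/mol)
Moles of NaCl = 146.1 g ÷ 58.44 g/mol = 2.5 mol
Mole ratio: 1 mol NaOH / 1 mol NaCl
Moles of NaOH = 2.5 × (1/1) = 2.5 mol
Mass of NaOH = 2.5 mol × 40.0 g/mol = 100 g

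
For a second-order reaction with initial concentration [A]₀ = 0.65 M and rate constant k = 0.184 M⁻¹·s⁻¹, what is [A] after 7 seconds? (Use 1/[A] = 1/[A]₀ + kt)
0.3538 M

1/[A] = 1/[A]₀ + k·t = 1/0.65 + (0.184)·(7) = 1.5385 + 1.2880 = 2.8265
[A] = 1/2.8265 = 0.3538 M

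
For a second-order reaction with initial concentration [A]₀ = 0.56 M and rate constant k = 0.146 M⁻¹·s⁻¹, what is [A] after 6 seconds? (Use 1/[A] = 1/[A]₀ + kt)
0.3757 M

1/[A] = 1/[A]₀ + k·t = 1/0.56 + (0.146)·(6) = 1.7857 + 0.8760 = 2.6617
[A] = 1/2.6617 = 0.3757 M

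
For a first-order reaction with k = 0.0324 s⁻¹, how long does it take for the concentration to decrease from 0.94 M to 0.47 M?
21.39 s

From ln[A] = ln[A]₀ - k·t: t = ln([A]₀/[A])/k = ln(0.94/0.47)/0.0324 = ln(2.0000)/0.0324 = 0.6931/0.0324 = 21.39 s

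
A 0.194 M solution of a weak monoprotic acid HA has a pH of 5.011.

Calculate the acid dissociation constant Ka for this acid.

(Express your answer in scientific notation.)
K_a = 4.90e-10

[H⁺] = 10^(−pH) = 10^(−5.011) = 9.750e-06 M. For HA ⇌ H⁺ + A⁻, Ka = x²/(C − x) = (9.750e-06)²/(0.194 − 9.750e-06) = 4.90e-10.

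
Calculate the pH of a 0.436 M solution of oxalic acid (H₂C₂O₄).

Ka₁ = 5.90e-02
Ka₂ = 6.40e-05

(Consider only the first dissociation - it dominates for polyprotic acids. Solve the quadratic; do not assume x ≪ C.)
pH = 0.87

x² + Ka₁·x − Ka₁·C = 0 with Ka₁ = 5.90e-02, C = 0.436.
x = (−Ka₁ + √(Ka₁² + 4·Ka₁·C))/2 = 1.3358e-01 M, so pH = 0.87.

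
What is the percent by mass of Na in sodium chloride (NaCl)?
Mass of Na in formula = 22.99 × 1 = 22.99 g/mol
Molar mass = 58.44 g/mol
% Na = (22.99/58.44) × 100% = 39.34%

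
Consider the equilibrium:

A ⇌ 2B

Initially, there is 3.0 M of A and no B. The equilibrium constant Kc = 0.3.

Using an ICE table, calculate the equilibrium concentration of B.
[B] = 0.877 M

ICE: [A] = 3.0 − x, [B] = 2x.
Kc = (2x)²/(3.0 − x) = 0.3 ⇒ 4x² + 0.3x − 0.9 = 0.
x = (−0.3 + √(0.3² + 4·4·0.9))/(2·4) = (−0.3 + √14.49)/8 = 0.43832.
[B] = 2x = 0.877 M.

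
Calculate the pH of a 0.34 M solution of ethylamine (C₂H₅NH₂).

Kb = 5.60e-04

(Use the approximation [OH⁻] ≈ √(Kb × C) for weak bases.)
pH = 12.14

[OH⁻] = √(Kb × C) = √(5.60e-04 × 0.34) = 1.3799e-02. pOH = 1.86, pH = 14 - pOH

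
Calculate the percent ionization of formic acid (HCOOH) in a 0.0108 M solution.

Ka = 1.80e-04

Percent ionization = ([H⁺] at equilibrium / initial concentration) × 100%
Percent ionization = 12.1%

Let x = [H⁺]. Ka = x²/(C - x) ⇒ x² + (1.80e-04)x - (1.80e-04)(0.0108) = 0. x = 1.3072e-03. Percent = (1.3072e-03/0.0108) × 100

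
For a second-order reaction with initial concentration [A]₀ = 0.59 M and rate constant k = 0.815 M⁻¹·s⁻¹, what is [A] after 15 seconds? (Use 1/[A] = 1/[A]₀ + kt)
0.0718 M

1/[A] = 1/[A]₀ + k·t = 1/0.59 + (0.815)·(15) = 1.6949 + 12.2250 = 13.9199
[A] = 1/13.9199 = 0.0718 M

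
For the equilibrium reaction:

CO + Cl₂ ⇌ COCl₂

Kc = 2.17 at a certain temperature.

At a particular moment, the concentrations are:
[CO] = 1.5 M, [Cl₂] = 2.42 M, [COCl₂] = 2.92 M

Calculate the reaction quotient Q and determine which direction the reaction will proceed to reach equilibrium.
Q = 0.804, Q < K, reaction proceeds forward (toward products)

Q = ([COCl₂]) / ([CO] × [Cl₂])
  = ((2.92)) / ((1.5)·(2.42)) = 2.92/3.63 = 0.8044
Since Q = 0.8044 < Kc = 2.17, the reaction proceeds forward (toward products) to reach equilibrium.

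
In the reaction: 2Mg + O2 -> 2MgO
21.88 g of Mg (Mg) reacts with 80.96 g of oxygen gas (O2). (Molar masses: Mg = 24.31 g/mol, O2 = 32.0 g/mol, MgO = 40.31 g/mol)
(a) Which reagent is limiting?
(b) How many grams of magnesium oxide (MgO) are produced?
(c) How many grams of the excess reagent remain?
(a) Mg, (b) 36.28 g, (c) 66.56 g

Moles of Mg = 21.88 g ÷ 24.31 g/mol = 0.900041 mol
Moles of O2 = 80.96 g ÷ 32.0 g/mol = 2.53 mol
Moles ÷ coefficient: Mg: 0.900041/2 = 0.45, O2: 2.53/1 = 2.53
(a) Mg has the smaller value, so Mg is the limiting reagent.
(b) Moles of MgO = 0.900041 mol Mg × (2/2) = 0.900041 mol; mass = 0.900041 mol × 40.31 g/mol = 36.28 g
(c) O2 consumed = 0.900041 × (1/2) = 0.450021 mol; remaining = 2.53 − 0.450021 = 2.07998 mol; mass = 2.07998 mol × 32.0 g/mol = 66.56 g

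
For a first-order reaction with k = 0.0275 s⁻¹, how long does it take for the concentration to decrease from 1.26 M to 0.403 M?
41.45 s

From ln[A] = ln[A]₀ - k·t: t = ln([A]₀/[A])/k = ln(1.26/0.403)/0.0275 = ln(3.1266)/0.0275 = 1.1399/0.0275 = 41.45 s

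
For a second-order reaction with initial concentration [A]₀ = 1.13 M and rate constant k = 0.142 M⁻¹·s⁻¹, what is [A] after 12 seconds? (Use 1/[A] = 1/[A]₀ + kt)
0.3863 M

1/[A] = 1/[A]₀ + k·t = 1/1.13 + (0.142)·(12) = 0.8850 + 1.7040 = 2.5890
[A] = 1/2.5890 = 0.3863 M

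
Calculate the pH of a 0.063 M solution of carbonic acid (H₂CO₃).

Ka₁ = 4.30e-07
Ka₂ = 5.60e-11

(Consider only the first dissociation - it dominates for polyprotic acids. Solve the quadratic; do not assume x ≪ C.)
pH = 3.78

x² + Ka₁·x − Ka₁·C = 0 with Ka₁ = 4.30e-07, C = 0.063.
x = (−Ka₁ + √(Ka₁² + 4·Ka₁·C))/2 = 1.6438e-04 M, so pH = 3.78.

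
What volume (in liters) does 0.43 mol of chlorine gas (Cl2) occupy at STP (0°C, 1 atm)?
At STP, 1 mol of gas occupies 22.4 L
Volume = 0.43 mol × 22.4 L/mol = 9.63 L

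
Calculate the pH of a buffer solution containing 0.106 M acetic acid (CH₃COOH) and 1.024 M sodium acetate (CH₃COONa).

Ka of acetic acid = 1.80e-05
pH = 5.73

pKa = -log(1.80e-05) = 4.74. pH = pKa + log([A⁻]/[HA]) = 4.74 + log(1.024/0.106)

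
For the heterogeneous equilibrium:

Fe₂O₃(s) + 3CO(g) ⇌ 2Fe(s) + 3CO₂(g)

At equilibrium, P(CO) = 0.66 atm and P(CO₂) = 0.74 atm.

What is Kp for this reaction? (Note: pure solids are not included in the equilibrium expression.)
K_p = 1.409

Solids (Fe₂O₃, Fe) are excluded.
Kp = P(CO₂)³/P(CO)³ = (0.74)³/(0.66)³ = 0.4052/0.2875 = 1.409.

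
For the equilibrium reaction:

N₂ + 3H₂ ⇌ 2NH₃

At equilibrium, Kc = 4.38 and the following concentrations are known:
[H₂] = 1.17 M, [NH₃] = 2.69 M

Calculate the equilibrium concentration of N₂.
[N₂] = 1.0315 M

Kc = ([NH₃]^2) / ([N₂] × [H₂]^3) = 4.38
[N₂]^1 = (product terms)/(Kc · other reactant terms) = 7.2361 / (4.38 · 1.6016) = 1.0315
[N₂] = 1.0315 M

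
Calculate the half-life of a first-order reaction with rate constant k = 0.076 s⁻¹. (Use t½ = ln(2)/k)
9.12 s

t½ = ln(2)/k = 0.6931/0.076 = 9.12 s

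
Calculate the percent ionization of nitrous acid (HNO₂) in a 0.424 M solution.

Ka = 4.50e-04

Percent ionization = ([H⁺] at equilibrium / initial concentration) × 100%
Percent ionization = 3.21%

Let x = [H⁺]. Ka = x²/(C - x) ⇒ x² + (4.50e-04)x - (4.50e-04)(0.424) = 0. x = 1.3590e-02. Percent = (1.3590e-02/0.424) × 100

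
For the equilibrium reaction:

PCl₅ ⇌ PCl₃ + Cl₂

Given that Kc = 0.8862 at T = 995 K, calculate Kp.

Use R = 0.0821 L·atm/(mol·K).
K_p = 72.3932

Δn = (moles gaseous products) − (moles gaseous reactants) = 1
T = 995 K; RT = 0.0821 × 995 = 81.6895
Kp = Kc·(RT)^Δn = 0.8862 × (81.6895)^1 = 0.8862 × 81.6895 = 72.3932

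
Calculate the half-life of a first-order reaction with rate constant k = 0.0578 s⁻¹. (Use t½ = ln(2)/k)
11.99 s

t½ = ln(2)/k = 0.6931/0.0578 = 11.99 s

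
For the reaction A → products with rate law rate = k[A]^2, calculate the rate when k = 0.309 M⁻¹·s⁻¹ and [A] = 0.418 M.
0.05399 M/s

rate = k·[A]^2 = 0.309·(0.418)^2 = 0.309·0.174724 = 0.05399 M/s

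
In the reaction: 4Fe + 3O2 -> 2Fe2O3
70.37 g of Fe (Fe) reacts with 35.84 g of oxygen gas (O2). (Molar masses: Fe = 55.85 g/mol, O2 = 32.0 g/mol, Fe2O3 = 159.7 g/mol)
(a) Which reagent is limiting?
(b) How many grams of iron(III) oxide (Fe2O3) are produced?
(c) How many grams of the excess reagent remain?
(a) Fe, (b) 100.6 g, (c) 5.6 g

Moles of Fe = 70.37 g ÷ 55.85 g/mol = 1.25998 mol
Moles of O2 = 35.84 g ÷ 32.0 g/mol = 1.12 mol
Moles ÷ coefficient: Fe: 1.25998/4 = 0.315, O2: 1.12/3 = 0.3733
(a) Fe has the smaller value, so Fe is the limiting reagent.
(b) Moles of Fe2O3 = 1.25998 mol Fe × (2/4) = 0.629991 mol; mass = 0.629991 mol × 159.7 g/mol = 100.6 g
(c) O2 consumed = 1.25998 × (3/4) = 0.944987 mol; remaining = 1.12 − 0.944987 = 0.175013 mol; mass = 0.175013 mol × 32.0 g/mol = 5.6 g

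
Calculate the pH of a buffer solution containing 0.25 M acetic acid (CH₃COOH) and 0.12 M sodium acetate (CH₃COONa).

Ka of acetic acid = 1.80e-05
pH = 4.43

pKa = -log(1.80e-05) = 4.74. pH = pKa + log([A⁻]/[HA]) = 4.74 + log(0.12/0.25)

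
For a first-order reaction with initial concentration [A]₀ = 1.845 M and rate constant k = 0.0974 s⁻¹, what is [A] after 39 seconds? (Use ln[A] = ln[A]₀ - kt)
0.0413 M

ln[A] = ln[A]₀ - k·t = ln(1.845) - (0.0974)·(39) = 0.6125 - 3.7986 = -3.1861
[A] = e^(-3.1861) = 0.0413 M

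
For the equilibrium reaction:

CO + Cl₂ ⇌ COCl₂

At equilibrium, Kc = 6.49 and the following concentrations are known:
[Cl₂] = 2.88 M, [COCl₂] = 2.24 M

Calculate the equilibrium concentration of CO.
[CO] = 0.1198 M

Kc = ([COCl₂]) / ([CO] × [Cl₂]) = 6.49
[CO]^1 = (product terms)/(Kc · other reactant terms) = 2.24 / (6.49 · 2.88) = 0.11984
[CO] = 0.1198 M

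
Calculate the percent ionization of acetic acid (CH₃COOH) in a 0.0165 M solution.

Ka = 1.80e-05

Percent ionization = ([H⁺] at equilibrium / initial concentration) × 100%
Percent ionization = 3.25%

Let x = [H⁺]. Ka = x²/(C - x) ⇒ x² + (1.80e-05)x - (1.80e-05)(0.0165) = 0. x = 5.3605e-04. Percent = (5.3605e-04/0.0165) × 100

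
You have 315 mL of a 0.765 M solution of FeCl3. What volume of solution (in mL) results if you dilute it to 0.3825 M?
Using M₁V₁ = M₂V₂:
0.765 × 315 = 0.3825 × V₂
V₂ = (0.765 × 315) / 0.3825 = 630 mL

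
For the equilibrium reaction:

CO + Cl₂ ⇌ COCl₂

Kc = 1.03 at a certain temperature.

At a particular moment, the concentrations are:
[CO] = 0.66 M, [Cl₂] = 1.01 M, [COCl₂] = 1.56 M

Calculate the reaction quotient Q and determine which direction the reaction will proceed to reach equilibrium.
Q = 2.340, Q > K, reaction proceeds reverse (toward reactants)

Q = ([COCl₂]) / ([CO] × [Cl₂])
  = ((1.56)) / ((0.66)·(1.01)) = 1.56/0.6666 = 2.34
Since Q = 2.34 > Kc = 1.03, the reaction proceeds reverse (toward reactants) to reach equilibrium.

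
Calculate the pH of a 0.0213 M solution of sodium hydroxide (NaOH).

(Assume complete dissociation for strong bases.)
pH = 12.33

[OH⁻] = 0.0213 M for strong base. pOH = -log[OH⁻] = 1.67, pH = 14 - pOH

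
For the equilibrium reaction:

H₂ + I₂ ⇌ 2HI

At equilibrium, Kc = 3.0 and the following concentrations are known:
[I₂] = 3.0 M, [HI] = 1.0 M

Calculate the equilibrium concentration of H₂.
[H₂] = 0.1111 M

Kc = ([HI]^2) / ([H₂] × [I₂]) = 3.0
[H₂]^1 = (product terms)/(Kc · other reactant terms) = 1 / (3.0 · 3) = 0.11111
[H₂] = 0.1111 M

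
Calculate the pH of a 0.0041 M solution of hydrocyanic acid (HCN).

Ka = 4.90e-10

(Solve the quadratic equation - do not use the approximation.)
pH = 5.85

x² + Ka×x - Ka×C = 0. Using quadratic formula: [H⁺] = 1.4171e-06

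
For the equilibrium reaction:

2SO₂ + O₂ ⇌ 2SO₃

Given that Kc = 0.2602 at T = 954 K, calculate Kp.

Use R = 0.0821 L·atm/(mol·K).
K_p = 0.0033

Δn = (moles gaseous products) − (moles gaseous reactants) = -1
T = 954 K; RT = 0.0821 × 954 = 78.3234
Kp = Kc·(RT)^Δn = 0.2602 × (78.3234)^-1 = 0.2602 × 0.0127676 = 0.0033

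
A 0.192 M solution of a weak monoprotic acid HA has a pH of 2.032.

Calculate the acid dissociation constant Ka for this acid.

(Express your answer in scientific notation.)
K_a = 4.72e-04

[H⁺] = 10^(−pH) = 10^(−2.032) = 9.290e-03 M. For HA ⇌ H⁺ + A⁻, Ka = x²/(C − x) = (9.290e-03)²/(0.192 − 9.290e-03) = 4.72e-04.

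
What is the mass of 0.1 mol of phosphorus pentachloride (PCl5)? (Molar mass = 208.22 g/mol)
Mass = 0.1 mol × 208.22 g/mol = 20.82 g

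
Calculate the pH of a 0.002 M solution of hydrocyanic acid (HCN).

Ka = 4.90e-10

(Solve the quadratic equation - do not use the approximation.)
pH = 6.00

x² + Ka×x - Ka×C = 0. Using quadratic formula: [H⁺] = 9.8970e-07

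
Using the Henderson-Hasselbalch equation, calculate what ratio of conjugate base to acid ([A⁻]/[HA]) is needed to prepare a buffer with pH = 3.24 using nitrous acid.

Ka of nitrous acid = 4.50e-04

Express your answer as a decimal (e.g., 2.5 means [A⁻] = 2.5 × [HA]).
[A⁻]/[HA] = 0.782

pKa = −log(4.50e-04) = 3.3468. pH = pKa + log([A⁻]/[HA]). 3.24 = 3.3468 + log(ratio). log(ratio) = 3.24 − 3.3468 = -0.1068. ratio = 10^(-0.1068) = 0.782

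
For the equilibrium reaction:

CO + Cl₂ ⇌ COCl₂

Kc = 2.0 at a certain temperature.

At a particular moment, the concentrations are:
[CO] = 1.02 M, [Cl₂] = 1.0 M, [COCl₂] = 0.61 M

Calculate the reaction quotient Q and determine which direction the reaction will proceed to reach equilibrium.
Q = 0.598, Q < K, reaction proceeds forward (toward products)

Q = ([COCl₂]) / ([CO] × [Cl₂])
  = ((0.61)) / ((1.02)·(1.0)) = 0.61/1.02 = 0.598
Since Q = 0.598 < Kc = 2.0, the reaction proceeds forward (toward products) to reach equilibrium.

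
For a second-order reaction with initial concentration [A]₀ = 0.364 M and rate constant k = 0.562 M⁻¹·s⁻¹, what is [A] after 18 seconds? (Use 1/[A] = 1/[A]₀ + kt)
0.0777 M

1/[A] = 1/[A]₀ + k·t = 1/0.364 + (0.562)·(18) = 2.7473 + 10.1160 = 12.8633
[A] = 1/12.8633 = 0.0777 M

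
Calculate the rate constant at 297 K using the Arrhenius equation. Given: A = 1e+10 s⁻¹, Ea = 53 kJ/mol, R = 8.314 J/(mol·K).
4.77e+00 s⁻¹

k = A·exp(-Ea/(R·T)) = 1e+10·exp(-53000/(8.314·297)) = 1e+10·exp(-21.4639) = 1e+10·4.7679e-10 = 4.77e+00 s⁻¹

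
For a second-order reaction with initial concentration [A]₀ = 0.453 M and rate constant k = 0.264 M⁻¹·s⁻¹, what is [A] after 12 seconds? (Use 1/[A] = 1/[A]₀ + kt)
0.1860 M

1/[A] = 1/[A]₀ + k·t = 1/0.453 + (0.264)·(12) = 2.2075 + 3.1680 = 5.3755
[A] = 1/5.3755 = 0.1860 M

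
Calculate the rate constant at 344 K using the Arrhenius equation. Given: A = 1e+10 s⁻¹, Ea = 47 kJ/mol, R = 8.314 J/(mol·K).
7.30e+02 s⁻¹

k = A·exp(-Ea/(R·T)) = 1e+10·exp(-47000/(8.314·344)) = 1e+10·exp(-16.4335) = 1e+10·7.2951e-08 = 7.30e+02 s⁻¹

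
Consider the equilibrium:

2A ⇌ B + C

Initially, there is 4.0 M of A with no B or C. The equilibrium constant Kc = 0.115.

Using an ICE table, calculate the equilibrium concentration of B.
[B] = 0.808 M

ICE: [A] = 4.0 − 2x, [B] = [C] = x.
Kc = x²/(4.0 − 2x)² = 0.115 ⇒ √Kc = x/(4.0 − 2x).
x = √0.115·4.0/(1 + 2√0.115) = 0.33912·4.0/1.6782 = 0.80827.
[B] = x = 0.808 M.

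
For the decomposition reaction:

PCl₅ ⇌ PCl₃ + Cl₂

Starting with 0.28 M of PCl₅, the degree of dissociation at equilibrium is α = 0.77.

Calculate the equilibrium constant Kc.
K_c = 0.7218

x = α·[A]₀ = 0.77 × 0.28 = 0.2156 M dissociated.
At eq: [PCl₅] = 0.28 − 0.2156 = 0.0644 M; [PCl₃] = [Cl₂] = x = 0.2156 M.
Kc = [PCl₃][Cl₂]/[PCl₅] = (0.2156)²/0.0644 = 0.7218.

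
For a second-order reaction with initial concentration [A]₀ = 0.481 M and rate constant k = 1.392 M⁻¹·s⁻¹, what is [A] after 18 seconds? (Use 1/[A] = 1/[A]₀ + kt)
0.0369 M

1/[A] = 1/[A]₀ + k·t = 1/0.481 + (1.392)·(18) = 2.0790 + 25.0560 = 27.1350
[A] = 1/27.1350 = 0.0369 M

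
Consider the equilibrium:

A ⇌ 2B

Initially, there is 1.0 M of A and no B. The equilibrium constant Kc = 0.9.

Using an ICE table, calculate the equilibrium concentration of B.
[B] = 0.750 M

ICE: [A] = 1.0 − x, [B] = 2x.
Kc = (2x)²/(1.0 − x) = 0.9 ⇒ 4x² + 0.9x − 0.9 = 0.
x = (−0.9 + √(0.9² + 4·4·0.9))/(2·4) = (−0.9 + √15.21)/8 = 0.375.
[B] = 2x = 0.750 M.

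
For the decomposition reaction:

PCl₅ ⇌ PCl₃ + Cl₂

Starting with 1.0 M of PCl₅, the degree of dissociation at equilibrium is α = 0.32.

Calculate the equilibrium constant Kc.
K_c = 0.1506

x = α·[A]₀ = 0.32 × 1.0 = 0.32 M dissociated.
At eq: [PCl₅] = 1.0 − 0.32 = 0.68 M; [PCl₃] = [Cl₂] = x = 0.32 M.
Kc = [PCl₃][Cl₂]/[PCl₅] = (0.32)²/0.68 = 0.1506.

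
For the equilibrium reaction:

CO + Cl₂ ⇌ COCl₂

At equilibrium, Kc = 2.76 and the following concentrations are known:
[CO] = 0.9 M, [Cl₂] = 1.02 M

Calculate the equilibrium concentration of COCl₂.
[COCl₂] = 2.5337 M

Kc = ([COCl₂]) / ([CO] × [Cl₂]) = 2.76
[COCl₂]^1 = Kc · (reactant terms)/(other product terms) = 2.76 · 0.918 / 1 = 2.5337
[COCl₂] = 2.5337 M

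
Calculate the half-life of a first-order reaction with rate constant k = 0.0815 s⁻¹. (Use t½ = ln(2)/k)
8.50 s

t½ = ln(2)/k = 0.6931/0.0815 = 8.50 s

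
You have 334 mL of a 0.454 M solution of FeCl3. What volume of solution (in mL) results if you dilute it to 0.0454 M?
Using M₁V₁ = M₂V₂:
0.454 × 334 = 0.0454 × V₂
V₂ = (0.454 × 334) / 0.0454 = 3340 mL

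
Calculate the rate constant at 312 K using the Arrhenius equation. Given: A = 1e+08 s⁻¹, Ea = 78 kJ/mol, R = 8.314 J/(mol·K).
8.73e-06 s⁻¹

k = A·exp(-Ea/(R·T)) = 1e+08·exp(-78000/(8.314·312)) = 1e+08·exp(-30.0698) = 1e+08·8.7271e-14 = 8.73e-06 s⁻¹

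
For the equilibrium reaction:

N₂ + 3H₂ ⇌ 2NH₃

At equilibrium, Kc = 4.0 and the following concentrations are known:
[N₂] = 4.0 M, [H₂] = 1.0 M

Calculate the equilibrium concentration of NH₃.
[NH₃] = 4.0000 M

Kc = ([NH₃]^2) / ([N₂] × [H₂]^3) = 4.0
[NH₃]^2 = Kc · (reactant terms)/(other product terms) = 4.0 · 4 / 1 = 16
[NH₃] = (16)^(1/2) = 4.0000 M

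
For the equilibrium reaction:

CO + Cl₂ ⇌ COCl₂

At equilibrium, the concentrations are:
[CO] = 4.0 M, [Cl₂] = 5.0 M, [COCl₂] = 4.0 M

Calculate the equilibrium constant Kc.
K_c = 0.2000

Kc = ([COCl₂]) / ([CO] × [Cl₂])
   = ((4.0)) / ((4.0)·(5.0))
   = 4 / 20 = 0.2000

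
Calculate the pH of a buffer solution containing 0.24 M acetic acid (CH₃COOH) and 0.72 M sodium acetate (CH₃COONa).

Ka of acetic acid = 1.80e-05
pH = 5.22

pKa = -log(1.80e-05) = 4.74. pH = pKa + log([A⁻]/[HA]) = 4.74 + log(0.72/0.24)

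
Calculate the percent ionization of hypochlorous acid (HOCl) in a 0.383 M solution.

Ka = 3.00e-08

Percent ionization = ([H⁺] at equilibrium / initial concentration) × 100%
Percent ionization = 0.028%

Let x = [H⁺]. Ka = x²/(C - x) ⇒ x² + (3.00e-08)x - (3.00e-08)(0.383) = 0. x = 1.0718e-04. Percent = (1.0718e-04/0.383) × 100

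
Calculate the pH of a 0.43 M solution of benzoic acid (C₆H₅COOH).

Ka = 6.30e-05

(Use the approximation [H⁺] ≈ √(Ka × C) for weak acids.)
pH = 2.28

[H⁺] = √(Ka × C) = √(6.30e-05 × 0.43) = 5.2048e-03. pH = -log(5.2048e-03)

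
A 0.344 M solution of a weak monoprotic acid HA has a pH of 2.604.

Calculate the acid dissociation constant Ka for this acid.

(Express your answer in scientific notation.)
K_a = 1.81e-05

[H⁺] = 10^(−pH) = 10^(−2.604) = 2.489e-03 M. For HA ⇌ H⁺ + A⁻, Ka = x²/(C − x) = (2.489e-03)²/(0.344 − 2.489e-03) = 1.81e-05.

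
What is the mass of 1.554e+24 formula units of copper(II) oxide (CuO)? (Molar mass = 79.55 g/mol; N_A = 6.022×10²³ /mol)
Moles = 1.554e+24 ÷ 6.022×10²³ = 2.58054 mol
Mass = 2.58054 mol × 79.55 g/mol = 205.3 g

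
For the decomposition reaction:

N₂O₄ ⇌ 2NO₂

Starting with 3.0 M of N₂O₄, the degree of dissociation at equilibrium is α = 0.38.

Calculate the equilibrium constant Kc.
K_c = 2.7948

x = α·[A]₀ = 0.38 × 3.0 = 1.14 M dissociated.
At eq: [N₂O₄] = 3.0 − 1.14 = 1.86 M; [NO₂] = 2x = 2.28 M.
Kc = [NO₂]²/[N₂O₄] = (2.28)²/1.86 = 2.795.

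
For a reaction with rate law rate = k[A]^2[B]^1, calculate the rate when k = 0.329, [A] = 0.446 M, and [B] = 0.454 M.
0.02971 M/s

rate = k·[A]^2·[B]^1 = 0.329·(0.446)^2·(0.454)^1 = 0.329·0.198916·0.454 = 0.02971 M/s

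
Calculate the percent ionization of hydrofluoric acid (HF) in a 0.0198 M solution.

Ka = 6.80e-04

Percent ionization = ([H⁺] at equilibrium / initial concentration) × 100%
Percent ionization = 16.9%

Let x = [H⁺]. Ka = x²/(C - x) ⇒ x² + (6.80e-04)x - (6.80e-04)(0.0198) = 0. x = 3.3451e-03. Percent = (3.3451e-03/0.0198) × 100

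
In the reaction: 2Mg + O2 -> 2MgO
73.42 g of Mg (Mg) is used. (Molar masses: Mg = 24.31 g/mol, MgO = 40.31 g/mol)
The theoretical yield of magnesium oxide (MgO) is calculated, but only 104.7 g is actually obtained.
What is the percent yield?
Moles of Mg = 73.42 g ÷ 24.31 g/mol = 3.02016 mol
Mole ratio: 2 mol MgO / 2 mol Mg
Moles of MgO = 3.02016 × (2/2) = 3.02016 mol
Theoretical yield = 3.02016 mol × 40.31 g/mol = 121.74 g
Actual yield = 104.7 g
Percent yield = (104.7 / 121.74) × 100% = 86.0%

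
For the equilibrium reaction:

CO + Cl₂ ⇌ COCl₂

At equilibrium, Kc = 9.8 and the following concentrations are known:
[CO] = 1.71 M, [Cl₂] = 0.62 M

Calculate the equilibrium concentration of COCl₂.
[COCl₂] = 10.3900 M

Kc = ([COCl₂]) / ([CO] × [Cl₂]) = 9.8
[COCl₂]^1 = Kc · (reactant terms)/(other product terms) = 9.8 · 1.0602 / 1 = 10.39
[COCl₂] = 10.3900 M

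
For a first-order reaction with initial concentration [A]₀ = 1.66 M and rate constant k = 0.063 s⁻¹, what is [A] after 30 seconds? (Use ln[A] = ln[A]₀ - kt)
0.2508 M

ln[A] = ln[A]₀ - k·t = ln(1.66) - (0.063)·(30) = 0.5068 - 1.8900 = -1.3832
[A] = e^(-1.3832) = 0.2508 M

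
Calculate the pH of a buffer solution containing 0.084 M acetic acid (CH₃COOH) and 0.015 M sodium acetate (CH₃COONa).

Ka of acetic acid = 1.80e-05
pH = 4.00

pKa = -log(1.80e-05) = 4.74. pH = pKa + log([A⁻]/[HA]) = 4.74 + log(0.015/0.084)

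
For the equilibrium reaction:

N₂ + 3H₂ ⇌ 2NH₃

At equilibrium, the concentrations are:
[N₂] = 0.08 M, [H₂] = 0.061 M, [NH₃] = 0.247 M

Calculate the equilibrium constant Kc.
K_c = 3.36e+03

Kc = ([NH₃]^2) / ([N₂] × [H₂]^3)
   = ((0.247)^2) / ((0.08)·(0.061)^3)
   = 0.061009 / 1.8158e-05 = 3.36e+03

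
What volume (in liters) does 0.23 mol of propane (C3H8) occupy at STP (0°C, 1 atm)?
At STP, 1 mol of gas occupies 22.4 L
Volume = 0.23 mol × 22.4 L/mol = 5.15 L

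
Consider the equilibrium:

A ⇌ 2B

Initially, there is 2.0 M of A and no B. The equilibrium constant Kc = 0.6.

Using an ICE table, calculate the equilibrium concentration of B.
[B] = 0.956 M

ICE: [A] = 2.0 − x, [B] = 2x.
Kc = (2x)²/(2.0 − x) = 0.6 ⇒ 4x² + 0.6x − 1.2 = 0.
x = (−0.6 + √(0.6² + 4·4·1.2))/(2·4) = (−0.6 + √19.56)/8 = 0.47783.
[B] = 2x = 0.956 M.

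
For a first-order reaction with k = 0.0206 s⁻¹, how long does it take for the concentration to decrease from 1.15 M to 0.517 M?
38.81 s

From ln[A] = ln[A]₀ - k·t: t = ln([A]₀/[A])/k = ln(1.15/0.517)/0.0206 = ln(2.2244)/0.0206 = 0.7995/0.0206 = 38.81 s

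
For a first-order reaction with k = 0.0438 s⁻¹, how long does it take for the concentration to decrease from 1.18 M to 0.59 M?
15.83 s

From ln[A] = ln[A]₀ - k·t: t = ln([A]₀/[A])/k = ln(1.18/0.59)/0.0438 = ln(2.0000)/0.0438 = 0.6931/0.0438 = 15.83 s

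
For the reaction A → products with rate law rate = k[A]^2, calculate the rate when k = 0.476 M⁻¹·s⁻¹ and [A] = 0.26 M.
0.03218 M/s

rate = k·[A]^2 = 0.476·(0.26)^2 = 0.476·0.0676 = 0.03218 M/s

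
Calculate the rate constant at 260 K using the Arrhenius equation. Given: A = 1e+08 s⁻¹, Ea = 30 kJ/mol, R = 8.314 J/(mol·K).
9.39e+01 s⁻¹

k = A·exp(-Ea/(R·T)) = 1e+08·exp(-30000/(8.314·260)) = 1e+08·exp(-13.8784) = 1e+08·9.3909e-07 = 9.39e+01 s⁻¹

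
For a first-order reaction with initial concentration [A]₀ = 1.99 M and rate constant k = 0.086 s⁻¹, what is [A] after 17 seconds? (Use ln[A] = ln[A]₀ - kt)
0.4612 M

ln[A] = ln[A]₀ - k·t = ln(1.99) - (0.086)·(17) = 0.6881 - 1.4620 = -0.7739
[A] = e^(-0.7739) = 0.4612 M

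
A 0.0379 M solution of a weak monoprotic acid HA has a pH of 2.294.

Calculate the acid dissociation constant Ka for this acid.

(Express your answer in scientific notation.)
K_a = 7.87e-04

[H⁺] = 10^(−pH) = 10^(−2.294) = 5.082e-03 M. For HA ⇌ H⁺ + A⁻, Ka = x²/(C − x) = (5.082e-03)²/(0.0379 − 5.082e-03) = 7.87e-04.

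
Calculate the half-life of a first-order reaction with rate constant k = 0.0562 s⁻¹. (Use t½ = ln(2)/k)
12.33 s

t½ = ln(2)/k = 0.6931/0.0562 = 12.33 s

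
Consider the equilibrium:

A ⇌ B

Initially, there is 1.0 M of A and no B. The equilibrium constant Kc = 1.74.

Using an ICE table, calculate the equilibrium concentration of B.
[B] = 0.635 M

ICE: [A] = 1.0 − x, [B] = x.
Kc = x/(1.0 − x) = 1.74 ⇒ x = 1.74·1.0/(1 + 1.74) = 1.74/2.74 = 0.635.
[B] = x = 0.635 M.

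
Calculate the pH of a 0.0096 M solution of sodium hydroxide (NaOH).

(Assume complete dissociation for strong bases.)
pH = 11.98

[OH⁻] = 0.0096 M for strong base. pOH = -log[OH⁻] = 2.02, pH = 14 - pOH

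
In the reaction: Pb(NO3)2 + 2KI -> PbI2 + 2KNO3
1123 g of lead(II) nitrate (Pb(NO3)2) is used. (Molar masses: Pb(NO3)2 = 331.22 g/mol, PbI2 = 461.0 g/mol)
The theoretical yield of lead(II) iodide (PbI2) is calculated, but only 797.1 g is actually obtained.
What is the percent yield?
Moles of Pb(NO3)2 = 1123 g ÷ 331.22 g/mol = 3.3905 mol
Mole ratio: 1 mol PbI2 / 1 mol Pb(NO3)2
Moles of PbI2 = 3.3905 × (1/1) = 3.3905 mol
Theoretical yield = 3.3905 mol × 461.0 g/mol = 1563 g
Actual yield = 797.1 g
Percent yield = (797.1 / 1563) × 100% = 51.0%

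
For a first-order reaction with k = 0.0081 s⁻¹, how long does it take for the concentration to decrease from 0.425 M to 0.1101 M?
166.75 s

From ln[A] = ln[A]₀ - k·t: t = ln([A]₀/[A])/k = ln(0.425/0.1101)/0.0081 = ln(3.8601)/0.0081 = 1.3507/0.0081 = 166.75 s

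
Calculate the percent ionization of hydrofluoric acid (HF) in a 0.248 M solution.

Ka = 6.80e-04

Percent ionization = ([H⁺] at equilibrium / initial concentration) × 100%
Percent ionization = 5.1%

Let x = [H⁺]. Ka = x²/(C - x) ⇒ x² + (6.80e-04)x - (6.80e-04)(0.248) = 0. x = 1.2651e-02. Percent = (1.2651e-02/0.248) × 100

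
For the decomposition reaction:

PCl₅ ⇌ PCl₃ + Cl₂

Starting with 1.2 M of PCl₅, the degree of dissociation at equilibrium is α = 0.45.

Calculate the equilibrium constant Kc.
K_c = 0.4418

x = α·[A]₀ = 0.45 × 1.2 = 0.54 M dissociated.
At eq: [PCl₅] = 1.2 − 0.54 = 0.66 M; [PCl₃] = [Cl₂] = x = 0.54 M.
Kc = [PCl₃][Cl₂]/[PCl₅] = (0.54)²/0.66 = 0.4418.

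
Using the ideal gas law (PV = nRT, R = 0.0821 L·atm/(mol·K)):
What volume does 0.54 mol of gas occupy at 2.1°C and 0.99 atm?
T = 2.1°C + 273.15 = 275.25 K
V = nRT/P = (0.54 × 0.0821 × 275.25) / 0.99
V = 12.33 L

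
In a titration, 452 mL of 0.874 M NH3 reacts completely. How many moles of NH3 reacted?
Moles = Molarity × Volume (L)
Moles = 0.874 M × 0.452 L = 0.395 mol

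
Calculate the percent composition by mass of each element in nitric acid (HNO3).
H: 1.60%, N: 22.23%, O: 76.17%

Molar mass of HNO3 = 63.02 g/mol
% H = (1 × 1.008) / 63.02 × 100% = 1.008 / 63.02 × 100% = 1.60%
% N = (1 × 14.01) / 63.02 × 100% = 14.01 / 63.02 × 100% = 22.23%
% O = (3 × 16.0) / 63.02 × 100% = 48 / 63.02 × 100% = 76.17%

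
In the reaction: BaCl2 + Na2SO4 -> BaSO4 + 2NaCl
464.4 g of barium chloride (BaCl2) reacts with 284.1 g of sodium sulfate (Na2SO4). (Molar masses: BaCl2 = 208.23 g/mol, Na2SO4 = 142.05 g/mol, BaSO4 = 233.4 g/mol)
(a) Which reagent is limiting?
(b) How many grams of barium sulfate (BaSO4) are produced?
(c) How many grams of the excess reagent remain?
(a) Na2SO4, (b) 466.8 g, (c) 47.94 g

Moles of BaCl2 = 464.4 g ÷ 208.23 g/mol = 2.23023 mol
Moles of Na2SO4 = 284.1 g ÷ 142.05 g/mol = 2 mol
Moles ÷ coefficient: BaCl2: 2.23023/1 = 2.23, Na2SO4: 2/1 = 2
(a) Na2SO4 has the smaller value, so Na2SO4 is the limiting reagent.
(b) Moles of BaSO4 = 2 mol Na2SO4 × (1/1) = 2 mol; mass = 2 mol × 233.4 g/mol = 466.8 g
(c) BaCl2 consumed = 2 × (1/1) = 2 mol; remaining = 2.23023 − 2 = 0.230226 mol; mass = 0.230226 mol × 208.23 g/mol = 47.94 g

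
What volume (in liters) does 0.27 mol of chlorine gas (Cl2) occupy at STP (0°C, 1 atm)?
At STP, 1 mol of gas occupies 22.4 L
Volume = 0.27 mol × 22.4 L/mol = 6.05 L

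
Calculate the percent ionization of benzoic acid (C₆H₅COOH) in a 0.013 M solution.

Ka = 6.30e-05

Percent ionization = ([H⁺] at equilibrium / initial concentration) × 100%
Percent ionization = 6.72%

Let x = [H⁺]. Ka = x²/(C - x) ⇒ x² + (6.30e-05)x - (6.30e-05)(0.013) = 0. x = 8.7403e-04. Percent = (8.7403e-04/0.013) × 100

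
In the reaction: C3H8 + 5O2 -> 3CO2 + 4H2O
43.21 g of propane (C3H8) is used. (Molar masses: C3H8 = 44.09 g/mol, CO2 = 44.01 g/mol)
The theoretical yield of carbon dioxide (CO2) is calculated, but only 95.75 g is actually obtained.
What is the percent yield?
Moles of C3H8 = 43.21 g ÷ 44.09 g/mol = 0.980041 mol
Mole ratio: 3 mol CO2 / 1 mol C3H8
Moles of CO2 = 0.980041 × (3/1) = 2.94012 mol
Theoretical yield = 2.94012 mol × 44.01 g/mol = 129.39 g
Actual yield = 95.75 g
Percent yield = (95.75 / 129.39) × 100% = 74.0%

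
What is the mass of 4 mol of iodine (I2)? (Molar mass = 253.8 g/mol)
Mass = 4 mol × 253.8 g/mol = 1015 g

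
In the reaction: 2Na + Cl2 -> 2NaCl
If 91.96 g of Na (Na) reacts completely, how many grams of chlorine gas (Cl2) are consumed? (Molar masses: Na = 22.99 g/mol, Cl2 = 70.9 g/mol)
Moles of Na = 91.96 g ÷ 22.99 g/mol = 4 mol
Mole ratio: 1 mol Cl2 / 2 mol Na
Moles of Cl2 = 4 × (1/2) = 2 mol
Mass of Cl2 = 2 mol × 70.9 g/mol = 141.8 g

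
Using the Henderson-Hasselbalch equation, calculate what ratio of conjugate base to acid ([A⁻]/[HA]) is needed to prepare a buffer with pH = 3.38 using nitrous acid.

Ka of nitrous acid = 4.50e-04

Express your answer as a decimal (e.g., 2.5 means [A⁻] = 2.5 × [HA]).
[A⁻]/[HA] = 1.079

pKa = −log(4.50e-04) = 3.3468. pH = pKa + log([A⁻]/[HA]). 3.38 = 3.3468 + log(ratio). log(ratio) = 3.38 − 3.3468 = 0.0332. ratio = 10^(0.0332) = 1.079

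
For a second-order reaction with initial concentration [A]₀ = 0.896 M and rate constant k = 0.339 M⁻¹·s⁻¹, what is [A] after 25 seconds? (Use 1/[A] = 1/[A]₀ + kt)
0.1043 M

1/[A] = 1/[A]₀ + k·t = 1/0.896 + (0.339)·(25) = 1.1161 + 8.4750 = 9.5911
[A] = 1/9.5911 = 0.1043 M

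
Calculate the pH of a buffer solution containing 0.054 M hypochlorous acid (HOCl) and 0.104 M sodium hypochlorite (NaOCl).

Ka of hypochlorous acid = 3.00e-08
pH = 7.81

pKa = -log(3.00e-08) = 7.52. pH = pKa + log([A⁻]/[HA]) = 7.52 + log(0.104/0.054)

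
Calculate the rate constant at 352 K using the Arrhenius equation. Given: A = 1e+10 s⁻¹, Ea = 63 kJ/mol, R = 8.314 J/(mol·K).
4.48e+00 s⁻¹

k = A·exp(-Ea/(R·T)) = 1e+10·exp(-63000/(8.314·352)) = 1e+10·exp(-21.5272) = 1e+10·4.4756e-10 = 4.48e+00 s⁻¹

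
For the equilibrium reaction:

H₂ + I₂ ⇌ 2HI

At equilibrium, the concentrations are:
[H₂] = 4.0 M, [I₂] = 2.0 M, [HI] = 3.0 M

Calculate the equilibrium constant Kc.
K_c = 1.1250

Kc = ([HI]^2) / ([H₂] × [I₂])
   = ((3.0)^2) / ((4.0)·(2.0))
   = 9 / 8 = 1.1250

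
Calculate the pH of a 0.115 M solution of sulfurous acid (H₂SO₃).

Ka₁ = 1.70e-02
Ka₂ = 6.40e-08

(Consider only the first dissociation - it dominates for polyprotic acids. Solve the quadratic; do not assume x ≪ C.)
pH = 1.44

x² + Ka₁·x − Ka₁·C = 0 with Ka₁ = 1.70e-02, C = 0.115.
x = (−Ka₁ + √(Ka₁² + 4·Ka₁·C))/2 = 3.6525e-02 M, so pH = 1.44.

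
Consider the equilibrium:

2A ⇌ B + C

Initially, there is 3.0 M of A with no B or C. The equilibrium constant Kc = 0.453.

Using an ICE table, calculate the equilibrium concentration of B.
[B] = 0.861 M

ICE: [A] = 3.0 − 2x, [B] = [C] = x.
Kc = x²/(3.0 − 2x)² = 0.453 ⇒ √Kc = x/(3.0 − 2x).
x = √0.453·3.0/(1 + 2√0.453) = 0.67305·3.0/2.3461 = 0.86064.
[B] = x = 0.861 M.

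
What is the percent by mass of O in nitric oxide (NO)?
Mass of O in formula = 16.0 × 1 = 16 g/mol
Molar mass = 30.01 g/mol
% O = (16/30.01) × 100% = 53.32%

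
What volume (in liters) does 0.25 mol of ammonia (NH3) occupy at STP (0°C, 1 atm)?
At STP, 1 mol of gas occupies 22.4 L
Volume = 0.25 mol × 22.4 L/mol = 5.60 L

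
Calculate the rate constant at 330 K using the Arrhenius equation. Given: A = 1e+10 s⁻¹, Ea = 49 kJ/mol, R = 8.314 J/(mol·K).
1.75e+02 s⁻¹

k = A·exp(-Ea/(R·T)) = 1e+10·exp(-49000/(8.314·330)) = 1e+10·exp(-17.8596) = 1e+10·1.7525e-08 = 1.75e+02 s⁻¹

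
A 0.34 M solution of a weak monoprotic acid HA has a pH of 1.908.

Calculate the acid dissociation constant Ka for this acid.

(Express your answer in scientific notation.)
K_a = 4.66e-04

[H⁺] = 10^(−pH) = 10^(−1.908) = 1.236e-02 M. For HA ⇌ H⁺ + A⁻, Ka = x²/(C − x) = (1.236e-02)²/(0.34 − 1.236e-02) = 4.66e-04.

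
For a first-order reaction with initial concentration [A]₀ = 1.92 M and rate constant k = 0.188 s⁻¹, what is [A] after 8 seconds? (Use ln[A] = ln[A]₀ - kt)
0.4267 M

ln[A] = ln[A]₀ - k·t = ln(1.92) - (0.188)·(8) = 0.6523 - 1.5040 = -0.8517
[A] = e^(-0.8517) = 0.4267 M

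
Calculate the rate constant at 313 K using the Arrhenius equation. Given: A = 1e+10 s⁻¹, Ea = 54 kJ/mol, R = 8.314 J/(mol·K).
9.73e+00 s⁻¹

k = A·exp(-Ea/(R·T)) = 1e+10·exp(-54000/(8.314·313)) = 1e+10·exp(-20.7510) = 1e+10·9.7263e-10 = 9.73e+00 s⁻¹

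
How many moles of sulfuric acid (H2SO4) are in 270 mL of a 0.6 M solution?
Moles = Molarity × Volume (L)
Moles = 0.6 M × 0.27 L = 0.162 mol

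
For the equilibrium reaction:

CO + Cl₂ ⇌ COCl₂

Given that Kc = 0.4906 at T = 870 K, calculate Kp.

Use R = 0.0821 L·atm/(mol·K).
K_p = 0.0069

Δn = (moles gaseous products) − (moles gaseous reactants) = -1
T = 870 K; RT = 0.0821 × 870 = 71.427
Kp = Kc·(RT)^Δn = 0.4906 × (71.427)^-1 = 0.4906 × 0.0140003 = 0.0069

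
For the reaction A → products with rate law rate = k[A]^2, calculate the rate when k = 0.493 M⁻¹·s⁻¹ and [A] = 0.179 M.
0.0158 M/s

rate = k·[A]^2 = 0.493·(0.179)^2 = 0.493·0.032041 = 0.0158 M/s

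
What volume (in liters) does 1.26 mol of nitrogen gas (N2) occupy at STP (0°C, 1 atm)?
At STP, 1 mol of gas occupies 22.4 L
Volume = 1.26 mol × 22.4 L/mol = 28.22 L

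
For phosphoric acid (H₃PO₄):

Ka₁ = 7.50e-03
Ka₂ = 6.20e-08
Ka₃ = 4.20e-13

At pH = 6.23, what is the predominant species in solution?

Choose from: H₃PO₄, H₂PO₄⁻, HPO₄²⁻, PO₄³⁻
H₂PO₄⁻

pKa1 = 2.12, pKa2 = 7.21, pKa3 = 12.38. Each pKa is the crossover between adjacent species; pH = 6.23 lies in the region where H₂PO₄⁻ predominates.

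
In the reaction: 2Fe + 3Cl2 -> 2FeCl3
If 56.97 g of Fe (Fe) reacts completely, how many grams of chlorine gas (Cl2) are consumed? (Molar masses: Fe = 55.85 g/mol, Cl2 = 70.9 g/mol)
Moles of Fe = 56.97 g ÷ 55.85 g/mol = 1.02005 mol
Mole ratio: 3 mol Cl2 / 2 mol Fe
Moles of Cl2 = 1.02005 × (3/2) = 1.53008 mol
Mass of Cl2 = 1.53008 mol × 70.9 g/mol = 108.5 g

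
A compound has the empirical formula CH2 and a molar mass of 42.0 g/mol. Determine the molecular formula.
Empirical formula mass of CH2 = 14.03 g/mol
Multiplier = 42.0 / 14.03 ≈ 3
Molecular formula = (CH2) × 3 = C3H6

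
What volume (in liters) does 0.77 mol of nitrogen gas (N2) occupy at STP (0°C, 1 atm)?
At STP, 1 mol of gas occupies 22.4 L
Volume = 0.77 mol × 22.4 L/mol = 17.25 L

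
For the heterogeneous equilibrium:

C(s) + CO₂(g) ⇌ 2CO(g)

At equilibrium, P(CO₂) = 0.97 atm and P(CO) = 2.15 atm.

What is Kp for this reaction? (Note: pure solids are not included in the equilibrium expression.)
K_p = 4.765

Solid C is excluded.
Kp = P(CO)²/P(CO₂) = (2.15)²/0.97 = 4.622/0.97 = 4.765.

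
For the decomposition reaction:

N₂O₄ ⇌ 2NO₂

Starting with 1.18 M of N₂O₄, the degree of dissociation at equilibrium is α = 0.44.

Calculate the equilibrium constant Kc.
K_c = 1.6318

x = α·[A]₀ = 0.44 × 1.18 = 0.5192 M dissociated.
At eq: [N₂O₄] = 1.18 − 0.5192 = 0.6608 M; [NO₂] = 2x = 1.038 M.
Kc = [NO₂]²/[N₂O₄] = (1.038)²/0.6608 = 1.632.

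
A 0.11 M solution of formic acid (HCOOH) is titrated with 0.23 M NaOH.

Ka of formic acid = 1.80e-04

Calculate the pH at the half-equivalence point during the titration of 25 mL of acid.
pH = pKa = 3.74

At the half-equivalence point, [HA] = [A⁻], so by Henderson–Hasselbalch pH = pKa + log(1) = pKa.
pKa = −log(1.80e-04) = 3.74.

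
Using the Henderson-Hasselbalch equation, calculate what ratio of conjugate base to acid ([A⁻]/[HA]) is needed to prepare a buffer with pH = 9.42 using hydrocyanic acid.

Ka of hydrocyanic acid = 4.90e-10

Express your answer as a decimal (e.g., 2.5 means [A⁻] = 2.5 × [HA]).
[A⁻]/[HA] = 1.289

pKa = −log(4.90e-10) = 9.3098. pH = pKa + log([A⁻]/[HA]). 9.42 = 9.3098 + log(ratio). log(ratio) = 9.42 − 9.3098 = 0.1102. ratio = 10^(0.1102) = 1.289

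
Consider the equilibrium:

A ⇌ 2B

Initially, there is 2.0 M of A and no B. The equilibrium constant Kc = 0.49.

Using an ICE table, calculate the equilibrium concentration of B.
[B] = 0.875 M

ICE: [A] = 2.0 − x, [B] = 2x.
Kc = (2x)²/(2.0 − x) = 0.49 ⇒ 4x² + 0.49x − 0.98 = 0.
x = (−0.49 + √(0.49² + 4·4·0.98))/(2·4) = (−0.49 + √15.92)/8 = 0.4375.
[B] = 2x = 0.875 M.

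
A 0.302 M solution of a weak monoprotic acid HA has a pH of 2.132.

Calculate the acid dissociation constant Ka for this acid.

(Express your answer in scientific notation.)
K_a = 1.85e-04

[H⁺] = 10^(−pH) = 10^(−2.132) = 7.379e-03 M. For HA ⇌ H⁺ + A⁻, Ka = x²/(C − x) = (7.379e-03)²/(0.302 − 7.379e-03) = 1.85e-04.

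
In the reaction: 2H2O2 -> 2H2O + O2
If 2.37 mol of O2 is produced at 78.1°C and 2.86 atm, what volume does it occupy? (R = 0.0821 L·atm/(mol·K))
T = 78.1°C + 273.15 = 351.25 K
V = nRT/P = (2.37 × 0.0821 × 351.25) / 2.86
V = 23.90 L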